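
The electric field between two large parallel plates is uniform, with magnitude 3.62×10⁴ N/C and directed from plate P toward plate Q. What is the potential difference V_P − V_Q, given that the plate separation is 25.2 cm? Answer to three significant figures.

9120 V

In a uniform field, potential decreases in the direction of E: ΔV = −E·d for a displacement d parallel to E.
Going from Q to P is a displacement of 25.2 cm opposite to the field, so V_P − V_Q = +Ed = 9120 V.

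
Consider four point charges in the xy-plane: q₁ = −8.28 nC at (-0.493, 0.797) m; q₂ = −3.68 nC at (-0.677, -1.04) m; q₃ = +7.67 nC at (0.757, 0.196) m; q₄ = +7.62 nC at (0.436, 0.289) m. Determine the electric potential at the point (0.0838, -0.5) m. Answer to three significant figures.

62.6 V

Electric potential is a scalar, so the contributions from each charge add algebraically: V = Σ kqᵢ/rᵢ.
Distances from the field point to each charge: r₁ = 1.42 m, r₂ = 0.933 m, r₃ = 0.968 m, r₄ = 0.864 m.
V = k[(-8.28×10⁻⁹)/(1.42) + (-3.68×10⁻⁹)/(0.933) + (7.67×10⁻⁹)/(0.968) + (7.62×10⁻⁹)/(0.864)] = 62.6 V.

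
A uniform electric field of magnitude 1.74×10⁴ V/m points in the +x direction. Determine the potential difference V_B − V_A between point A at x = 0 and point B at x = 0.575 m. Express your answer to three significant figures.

-1.00×10⁴ V

In a uniform field, potential decreases in the direction of E: V_B − V_A = −E·Δx.
V_B − V_A = −(1.74×10⁴ V/m)(0.575 m) = -1.00×10⁴ V.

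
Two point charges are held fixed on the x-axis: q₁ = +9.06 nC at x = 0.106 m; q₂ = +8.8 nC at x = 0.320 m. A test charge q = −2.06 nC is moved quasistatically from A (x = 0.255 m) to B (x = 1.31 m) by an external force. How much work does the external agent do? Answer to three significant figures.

For quasistatic motion the external work equals the change in potential energy: W_ext = qΔV = q(V_B − V_A).
At A: distances to the source charges are 0.149 m, 0.0650 m; V_A = Σ kqᵢ/rᵢ = 1760 V.
At B: distances to the source charges are 1.20 m, 0.990 m; V_B = Σ kqᵢ/rᵢ = 148 V.
ΔV = V_B − V_A = -1620 V.
W_ext = qΔV = (-2.06×10⁻⁹ C)(-1620 V) = 3.33×10⁻⁶ J.

3.33×10⁻⁶ J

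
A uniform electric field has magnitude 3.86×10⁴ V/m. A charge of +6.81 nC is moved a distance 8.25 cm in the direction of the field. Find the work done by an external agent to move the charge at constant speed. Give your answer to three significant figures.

-2.17×10⁻⁵ J

The potential change for a displacement 8.25 cm in the direction of the field is ΔV = −Ed = -3180 V.
W_ext = qΔV = -2.17×10⁻⁵ J.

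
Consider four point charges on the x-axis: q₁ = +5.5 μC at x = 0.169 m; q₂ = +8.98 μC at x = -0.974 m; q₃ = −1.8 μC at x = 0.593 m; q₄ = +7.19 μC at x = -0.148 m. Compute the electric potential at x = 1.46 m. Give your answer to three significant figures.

9.30×10⁴ V

The total potential is the scalar sum of each charge's contribution, V = Σ kqᵢ/rᵢ.
Distances from the field point to each charge: r₁ = 1.29 m, r₂ = 2.43 m, r₃ = 0.867 m, r₄ = 1.61 m.
V = k[(5.50×10⁻⁶)/(1.29) + (8.98×10⁻⁶)/(2.43) + (-1.80×10⁻⁶)/(0.867) + (7.19×10⁻⁶)/(1.61)] = 9.30×10⁴ V.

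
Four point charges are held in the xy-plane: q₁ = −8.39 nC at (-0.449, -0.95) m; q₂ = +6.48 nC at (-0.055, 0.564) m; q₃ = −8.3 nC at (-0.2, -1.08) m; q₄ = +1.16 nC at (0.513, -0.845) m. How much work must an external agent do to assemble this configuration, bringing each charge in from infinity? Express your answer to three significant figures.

1.46×10⁻⁶ J

The work to assemble the configuration equals its total potential energy, U = Σ kqᵢqⱼ/rᵢⱼ over all pairs.
Pair separations: r₁₂ = 1.56 m, r₁₃ = 0.281 m, r₁₄ = 0.968 m, r₂₃ = 1.65 m, r₂₄ = 1.52 m, r₃₄ = 0.751 m.
Summing all 6 pair terms gives U = 1.46×10⁻⁶ J.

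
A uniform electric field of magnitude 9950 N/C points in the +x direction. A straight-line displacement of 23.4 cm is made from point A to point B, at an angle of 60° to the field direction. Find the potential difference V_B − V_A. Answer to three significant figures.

-1160 V

Only the component of displacement along E changes the potential: ΔV = −E·d·cosθ.
ΔV = −(9950 V/m)(0.234 m)cos60° = -1160 V.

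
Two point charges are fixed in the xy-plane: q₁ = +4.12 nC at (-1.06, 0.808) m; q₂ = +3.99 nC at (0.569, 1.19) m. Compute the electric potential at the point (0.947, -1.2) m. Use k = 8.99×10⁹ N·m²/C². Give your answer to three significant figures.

27.9 V

Electric potential is a scalar, so the contributions from each charge add algebraically: V = Σ kqᵢ/rᵢ.
Distances from the field point to each charge: r₁ = 2.84 m, r₂ = 2.42 m.
V = k[(4.12×10⁻⁹)/(2.84) + (3.99×10⁻⁹)/(2.42)] = 27.9 V.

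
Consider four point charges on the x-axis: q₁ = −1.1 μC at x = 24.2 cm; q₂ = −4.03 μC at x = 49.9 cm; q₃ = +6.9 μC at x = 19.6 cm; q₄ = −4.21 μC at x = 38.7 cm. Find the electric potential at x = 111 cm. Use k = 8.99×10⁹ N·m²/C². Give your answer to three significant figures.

Electric potential is a scalar, so the contributions from each charge add algebraically: V = Σ kqᵢ/rᵢ.
Distances from the field point to each charge: r₁ = 0.868 m, r₂ = 0.611 m, r₃ = 0.914 m, r₄ = 0.723 m.
V = k[(-1.10×10⁻⁶)/(0.868) + (-4.03×10⁻⁶)/(0.611) + (6.90×10⁻⁶)/(0.914) + (-4.21×10⁻⁶)/(0.723)] = -5.52×10⁴ V.

-5.52×10⁴ V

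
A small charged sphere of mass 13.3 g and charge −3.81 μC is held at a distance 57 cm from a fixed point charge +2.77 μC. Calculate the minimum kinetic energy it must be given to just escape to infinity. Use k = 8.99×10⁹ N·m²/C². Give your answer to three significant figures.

0.166 J

To just escape, total mechanical energy must reach zero at infinity: ½mv²_min + U = 0, so ½mv²_min = −U = |kQq|/r.
|U| = |kQq|/r = (8.99×10⁹ N·m²/C²)(2.77×10⁻⁶)(3.81×10⁻⁶)/(0.570) = 0.166 J.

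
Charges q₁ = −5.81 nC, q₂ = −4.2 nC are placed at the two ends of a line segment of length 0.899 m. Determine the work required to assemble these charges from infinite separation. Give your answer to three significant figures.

The work to assemble the configuration equals its total potential energy, U = Σ kqᵢqⱼ/rᵢⱼ over all pairs.
The separation is r = 0.899 m.
U = (2.44×10⁻⁷) = 2.44×10⁻⁷ J.

2.44×10⁻⁷ J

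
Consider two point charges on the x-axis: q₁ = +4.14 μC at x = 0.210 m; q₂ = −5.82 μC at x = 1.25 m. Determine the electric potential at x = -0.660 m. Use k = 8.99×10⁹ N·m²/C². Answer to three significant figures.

1.54×10⁴ V

The total potential is the scalar sum of each charge's contribution, V = Σ kqᵢ/rᵢ.
Distances from the field point to each charge: r₁ = 0.870 m, r₂ = 1.91 m.
V = k[(4.14×10⁻⁶)/(0.870) + (-5.82×10⁻⁶)/(1.91)] = 1.54×10⁴ V.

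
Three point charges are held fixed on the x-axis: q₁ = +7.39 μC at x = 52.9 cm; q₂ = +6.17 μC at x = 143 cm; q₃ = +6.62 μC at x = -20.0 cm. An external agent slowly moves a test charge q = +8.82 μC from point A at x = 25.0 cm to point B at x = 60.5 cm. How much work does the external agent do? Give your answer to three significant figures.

5.27 J

For quasistatic motion the external work equals the change in potential energy: W_ext = qΔV = q(V_B − V_A).
At A: distances to the source charges are 0.279 m, 1.18 m, 0.450 m; V_A = Σ kqᵢ/rᵢ = 4.17×10⁵ V.
At B: distances to the source charges are 0.0760 m, 0.825 m, 0.805 m; V_B = Σ kqᵢ/rᵢ = 1.02×10⁶ V.
ΔV = V_B − V_A = 5.98×10⁵ V.
W_ext = qΔV = (8.82×10⁻⁶ C)(5.98×10⁵ V) = 5.27 J.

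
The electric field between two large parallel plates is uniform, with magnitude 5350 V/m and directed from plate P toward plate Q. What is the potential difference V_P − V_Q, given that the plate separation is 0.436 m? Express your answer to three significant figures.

2330 V

In a uniform field, potential decreases in the direction of E: ΔV = −E·d for a displacement d parallel to E.
Going from Q to P is a displacement of 0.436 m opposite to the field, so V_P − V_Q = +Ed = 2330 V.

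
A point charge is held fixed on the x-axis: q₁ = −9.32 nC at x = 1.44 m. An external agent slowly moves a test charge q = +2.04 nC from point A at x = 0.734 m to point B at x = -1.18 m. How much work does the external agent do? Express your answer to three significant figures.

For quasistatic motion the external work equals the change in potential energy: W_ext = qΔV = q(V_B − V_A).
At A: distance to the source charge is 0.706 m; V_A = kq₁/r = -119 V.
At B: distance to the source charge is 2.62 m; V_B = kq₁/r = -32.0 V.
ΔV = V_B − V_A = 86.7 V.
W_ext = qΔV = (2.04×10⁻⁹ C)(86.7 V) = 1.77×10⁻⁷ J.

1.77×10⁻⁷ J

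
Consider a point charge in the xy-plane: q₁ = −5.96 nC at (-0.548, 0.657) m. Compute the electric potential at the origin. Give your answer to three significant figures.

-62.6 V

The total potential is the scalar sum of each charge's contribution, V = Σ kqᵢ/rᵢ.
Distances from the field point to each charge: r₁ = 0.856 m.
V = k[(-5.96×10⁻⁹)/(0.856)] = -62.6 V.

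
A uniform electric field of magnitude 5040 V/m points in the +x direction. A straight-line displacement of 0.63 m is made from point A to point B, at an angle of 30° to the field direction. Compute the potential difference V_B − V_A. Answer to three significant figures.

-2750 V

Only the component of displacement along E changes the potential: ΔV = −E·d·cosθ.
ΔV = −(5040 V/m)(0.630 m)cos30° = -2750 V.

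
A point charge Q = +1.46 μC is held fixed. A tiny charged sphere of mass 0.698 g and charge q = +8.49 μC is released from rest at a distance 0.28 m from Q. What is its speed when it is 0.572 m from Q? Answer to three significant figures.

24.1 m/s

Only the electrostatic force acts, so mechanical energy is conserved: ½mv² = U₁ − U₂ = kQq(1/r₁ − 1/r₂).
U₁ − U₂ = (8.99×10⁹ N·m²/C²)(1.46×10⁻⁶ C)(8.49×10⁻⁶ C)(1/0.280 − 1/0.572) = 0.203 J.
v = √(2·0.203/6.98×10⁻⁴) = 24.1 m/s.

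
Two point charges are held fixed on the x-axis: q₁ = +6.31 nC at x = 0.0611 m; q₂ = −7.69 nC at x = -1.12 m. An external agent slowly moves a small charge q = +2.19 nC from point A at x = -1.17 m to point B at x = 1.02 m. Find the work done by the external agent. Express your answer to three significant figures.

For quasistatic motion the external work equals the change in potential energy: W_ext = qΔV = q(V_B − V_A).
At A: distances to the source charges are 1.23 m, 0.0500 m; V_A = Σ kqᵢ/rᵢ = -1340 V.
At B: distances to the source charges are 0.959 m, 2.14 m; V_B = Σ kqᵢ/rᵢ = 26.9 V.
ΔV = V_B − V_A = 1360 V.
W_ext = qΔV = (2.19×10⁻⁹ C)(1360 V) = 2.99×10⁻⁶ J.

2.99×10⁻⁶ J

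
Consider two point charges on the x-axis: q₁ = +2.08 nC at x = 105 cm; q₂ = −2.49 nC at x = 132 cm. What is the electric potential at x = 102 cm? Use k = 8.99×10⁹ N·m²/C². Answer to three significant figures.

549 V

Electric potential is a scalar, so the contributions from each charge add algebraically: V = Σ kqᵢ/rᵢ.
Distances from the field point to each charge: r₁ = 0.0300 m, r₂ = 0.300 m.
V = k[(2.08×10⁻⁹)/(0.0300) + (-2.49×10⁻⁹)/(0.300)] = 549 V.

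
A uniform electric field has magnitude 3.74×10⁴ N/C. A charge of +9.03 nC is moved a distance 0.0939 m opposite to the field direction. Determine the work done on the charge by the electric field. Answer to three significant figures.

-3.17×10⁻⁵ J

The potential change for a displacement 0.0939 m opposite to the field direction is ΔV = +Ed = 3510 V.
W_field = −qΔV = -3.17×10⁻⁵ J.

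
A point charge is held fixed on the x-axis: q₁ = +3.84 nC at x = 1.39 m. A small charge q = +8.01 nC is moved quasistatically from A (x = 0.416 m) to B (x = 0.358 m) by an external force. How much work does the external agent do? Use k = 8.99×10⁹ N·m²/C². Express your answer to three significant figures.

For quasistatic motion the external work equals the change in potential energy: W_ext = qΔV = q(V_B − V_A).
At A: distance to the source charge is 0.974 m; V_A = kq₁/r = 35.4 V.
At B: distance to the source charge is 1.03 m; V_B = kq₁/r = 33.5 V.
ΔV = V_B − V_A = -1.99 V.
W_ext = qΔV = (8.01×10⁻⁹ C)(-1.99 V) = -1.60×10⁻⁸ J.

-1.60×10⁻⁸ J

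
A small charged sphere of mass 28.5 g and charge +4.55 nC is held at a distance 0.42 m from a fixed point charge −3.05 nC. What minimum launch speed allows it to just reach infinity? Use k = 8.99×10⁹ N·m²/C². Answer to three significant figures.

4.57×10⁻³ m/s

To just escape, total mechanical energy must reach zero at infinity: ½mv²_min + U = 0, so ½mv²_min = −U = |kQq|/r.
|U| = |kQq|/r = (8.99×10⁹ N·m²/C²)(3.05×10⁻⁹)(4.55×10⁻⁹)/(0.420) = 2.97×10⁻⁷ J.
v_min = √(2|U|/m) = √(2·2.97×10⁻⁷/0.0285) = 4.57×10⁻³ m/s.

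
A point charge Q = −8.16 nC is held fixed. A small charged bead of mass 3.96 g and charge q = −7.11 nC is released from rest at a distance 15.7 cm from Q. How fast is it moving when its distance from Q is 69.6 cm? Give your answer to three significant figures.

Only the electrostatic force acts, so mechanical energy is conserved: ½mv² = U₁ − U₂ = kQq(1/r₁ − 1/r₂).
U₁ − U₂ = (8.99×10⁹ N·m²/C²)(-8.16×10⁻⁹ C)(-7.11×10⁻⁹ C)(1/0.157 − 1/0.696) = 2.57×10⁻⁶ J.
v = √(2·2.57×10⁻⁶/3.96×10⁻³) = 0.0360 m/s.

0.0360 m/s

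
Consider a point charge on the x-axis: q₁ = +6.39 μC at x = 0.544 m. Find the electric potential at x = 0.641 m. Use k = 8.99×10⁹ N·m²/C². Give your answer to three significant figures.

5.92×10⁵ V

Electric potential is a scalar, so the contributions from each charge add algebraically: V = Σ kqᵢ/rᵢ.
V = k[(6.39×10⁻⁶)/(0.0970)] = 5.92×10⁵ V.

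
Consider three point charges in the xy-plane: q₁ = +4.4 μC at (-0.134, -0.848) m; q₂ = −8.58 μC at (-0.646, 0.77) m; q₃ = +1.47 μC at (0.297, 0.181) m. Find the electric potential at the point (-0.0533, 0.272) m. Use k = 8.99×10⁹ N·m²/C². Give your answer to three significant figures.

Electric potential is a scalar, so the contributions from each charge add algebraically: V = Σ kqᵢ/rᵢ.
Distances from the field point to each charge: r₁ = 1.12 m, r₂ = 0.774 m, r₃ = 0.362 m.
V = k[(4.40×10⁻⁶)/(1.12) + (-8.58×10⁻⁶)/(0.774) + (1.47×10⁻⁶)/(0.362)] = -2.79×10⁴ V.

-2.79×10⁴ V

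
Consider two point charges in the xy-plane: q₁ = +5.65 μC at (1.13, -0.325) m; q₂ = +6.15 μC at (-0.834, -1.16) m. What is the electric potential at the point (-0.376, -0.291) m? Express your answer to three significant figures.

9.00×10⁴ V

Electric potential is a scalar, so the contributions from each charge add algebraically: V = Σ kqᵢ/rᵢ.
Distances from the field point to each charge: r₁ = 1.51 m, r₂ = 0.982 m.
V = k[(5.65×10⁻⁶)/(1.51) + (6.15×10⁻⁶)/(0.982)] = 9.00×10⁴ V.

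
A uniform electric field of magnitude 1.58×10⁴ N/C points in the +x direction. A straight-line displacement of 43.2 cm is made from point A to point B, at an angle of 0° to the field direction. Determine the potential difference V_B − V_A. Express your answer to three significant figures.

Only the component of displacement along E changes the potential: ΔV = −E·d·cosθ.
ΔV = −(1.58×10⁴ V/m)(0.432 m)cos0° = -6830 V.

-6830 V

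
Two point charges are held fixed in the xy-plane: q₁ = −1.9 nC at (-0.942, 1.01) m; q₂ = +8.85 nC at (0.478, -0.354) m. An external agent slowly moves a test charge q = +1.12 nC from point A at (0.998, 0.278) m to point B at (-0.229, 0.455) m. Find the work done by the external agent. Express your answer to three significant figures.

-3.79×10⁻⁸ J

For quasistatic motion the external work equals the change in potential energy: W_ext = qΔV = q(V_B − V_A).
At A: distances to the source charges are 2.07 m, 0.818 m; V_A = Σ kqᵢ/rᵢ = 89.0 V.
At B: distances to the source charges are 0.904 m, 1.07 m; V_B = Σ kqᵢ/rᵢ = 55.1 V.
ΔV = V_B − V_A = -33.8 V.
W_ext = qΔV = (1.12×10⁻⁹ C)(-33.8 V) = -3.79×10⁻⁸ J.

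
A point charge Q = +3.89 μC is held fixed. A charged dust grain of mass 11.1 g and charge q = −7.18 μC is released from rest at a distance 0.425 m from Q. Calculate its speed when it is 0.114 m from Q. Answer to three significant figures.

Only the electrostatic force acts, so mechanical energy is conserved: ½mv² = U₁ − U₂ = kQq(1/r₁ − 1/r₂).
U₁ − U₂ = (8.99×10⁹ N·m²/C²)(3.89×10⁻⁶ C)(-7.18×10⁻⁶ C)(1/0.425 − 1/0.114) = 1.61 J.
v = √(2·1.61/0.0111) = 17.0 m/s.

17.0 m/s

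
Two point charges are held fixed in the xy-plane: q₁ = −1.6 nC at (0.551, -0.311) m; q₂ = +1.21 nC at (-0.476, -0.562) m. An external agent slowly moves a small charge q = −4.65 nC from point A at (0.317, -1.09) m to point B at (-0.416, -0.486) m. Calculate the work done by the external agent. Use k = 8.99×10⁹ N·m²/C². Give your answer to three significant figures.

-4.83×10⁻⁷ J

For quasistatic motion the external work equals the change in potential energy: W_ext = qΔV = q(V_B − V_A).
At A: distances to the source charges are 0.813 m, 0.953 m; V_A = Σ kqᵢ/rᵢ = -6.27 V.
At B: distances to the source charges are 0.983 m, 0.0968 m; V_B = Σ kqᵢ/rᵢ = 97.7 V.
ΔV = V_B − V_A = 104 V.
W_ext = qΔV = (-4.65×10⁻⁹ C)(104 V) = -4.83×10⁻⁷ J.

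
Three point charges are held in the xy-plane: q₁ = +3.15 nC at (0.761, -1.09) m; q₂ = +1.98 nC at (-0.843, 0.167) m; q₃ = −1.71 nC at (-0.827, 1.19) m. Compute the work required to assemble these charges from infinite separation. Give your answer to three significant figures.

The work to assemble the configuration equals its total potential energy, U = Σ kqᵢqⱼ/rᵢⱼ over all pairs.
Pair separations: r₁₂ = 2.04 m, r₁₃ = 2.78 m, r₂₃ = 1.02 m.
U = (2.75×10⁻⁸) + (-1.74×10⁻⁸) + (-2.98×10⁻⁸) = -1.97×10⁻⁸ J.

-1.97×10⁻⁸ J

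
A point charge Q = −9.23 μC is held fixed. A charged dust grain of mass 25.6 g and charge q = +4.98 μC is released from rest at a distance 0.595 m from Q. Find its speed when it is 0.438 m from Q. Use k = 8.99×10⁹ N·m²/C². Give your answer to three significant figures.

Only the electrostatic force acts, so mechanical energy is conserved: ½mv² = U₁ − U₂ = kQq(1/r₁ − 1/r₂).
U₁ − U₂ = (8.99×10⁹ N·m²/C²)(-9.23×10⁻⁶ C)(4.98×10⁻⁶ C)(1/0.595 − 1/0.438) = 0.249 J.
v = √(2·0.249/0.0256) = 4.41 m/s.

4.41 m/s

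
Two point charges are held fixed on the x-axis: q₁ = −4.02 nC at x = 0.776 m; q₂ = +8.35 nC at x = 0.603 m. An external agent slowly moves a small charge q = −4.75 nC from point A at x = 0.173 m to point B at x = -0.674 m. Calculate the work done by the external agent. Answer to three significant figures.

3.84×10⁻⁷ J

For quasistatic motion the external work equals the change in potential energy: W_ext = qΔV = q(V_B − V_A).
At A: distances to the source charges are 0.603 m, 0.430 m; V_A = Σ kqᵢ/rᵢ = 115 V.
At B: distances to the source charges are 1.45 m, 1.28 m; V_B = Σ kqᵢ/rᵢ = 33.9 V.
ΔV = V_B − V_A = -80.8 V.
W_ext = qΔV = (-4.75×10⁻⁹ C)(-80.8 V) = 3.84×10⁻⁷ J.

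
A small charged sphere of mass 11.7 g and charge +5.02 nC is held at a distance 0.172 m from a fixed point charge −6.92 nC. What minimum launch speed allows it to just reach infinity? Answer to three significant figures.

To just escape, total mechanical energy must reach zero at infinity: ½mv²_min + U = 0, so ½mv²_min = −U = |kQq|/r.
|U| = |kQq|/r = (8.99×10⁹ N·m²/C²)(6.92×10⁻⁹)(5.02×10⁻⁹)/(0.172) = 1.82×10⁻⁶ J.
v_min = √(2|U|/m) = √(2·1.82×10⁻⁶/0.0117) = 0.0176 m/s.

0.0176 m/s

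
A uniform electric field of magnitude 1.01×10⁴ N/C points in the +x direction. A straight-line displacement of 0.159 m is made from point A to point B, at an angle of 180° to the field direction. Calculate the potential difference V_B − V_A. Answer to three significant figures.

Only the component of displacement along E changes the potential: ΔV = −E·d·cosθ.
ΔV = −(1.01×10⁴ V/m)(0.159 m)cos180° = 1610 V.

1610 V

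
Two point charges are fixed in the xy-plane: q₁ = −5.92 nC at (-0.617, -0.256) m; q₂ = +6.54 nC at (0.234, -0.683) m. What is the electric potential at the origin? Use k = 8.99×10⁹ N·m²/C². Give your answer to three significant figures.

Electric potential is a scalar, so the contributions from each charge add algebraically: V = Σ kqᵢ/rᵢ.
Distances from the field point to each charge: r₁ = 0.668 m, r₂ = 0.722 m.
V = k[(-5.92×10⁻⁹)/(0.668) + (6.54×10⁻⁹)/(0.722)] = 1.76 V.

1.76 V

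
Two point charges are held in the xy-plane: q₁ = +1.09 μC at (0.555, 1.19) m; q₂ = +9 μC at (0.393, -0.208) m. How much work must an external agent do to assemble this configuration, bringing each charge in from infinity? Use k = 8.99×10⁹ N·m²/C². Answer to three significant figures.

0.0627 J

The assembly work is the sum of pairwise potential energies, U = Σ_{i<j} kqᵢqⱼ/rᵢⱼ.
Pair separations: r₁₂ = 1.41 m.
U = (0.0627) = 0.0627 J.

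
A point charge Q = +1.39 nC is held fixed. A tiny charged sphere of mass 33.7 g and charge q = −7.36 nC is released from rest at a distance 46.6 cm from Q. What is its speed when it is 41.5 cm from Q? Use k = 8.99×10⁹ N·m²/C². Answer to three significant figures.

1.20×10⁻³ m/s

Only the electrostatic force acts, so mechanical energy is conserved: ½mv² = U₁ − U₂ = kQq(1/r₁ − 1/r₂).
U₁ − U₂ = (8.99×10⁹ N·m²/C²)(1.39×10⁻⁹ C)(-7.36×10⁻⁹ C)(1/0.466 − 1/0.415) = 2.43×10⁻⁸ J.
v = √(2·2.43×10⁻⁸/0.0337) = 1.20×10⁻³ m/s.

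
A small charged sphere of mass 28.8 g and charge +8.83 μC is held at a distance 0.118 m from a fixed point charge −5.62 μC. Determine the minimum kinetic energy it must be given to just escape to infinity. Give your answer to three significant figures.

To just escape, total mechanical energy must reach zero at infinity: ½mv²_min + U = 0, so ½mv²_min = −U = |kQq|/r.
|U| = |kQq|/r = (8.99×10⁹ N·m²/C²)(5.62×10⁻⁶)(8.83×10⁻⁶)/(0.118) = 3.78 J.

3.78 J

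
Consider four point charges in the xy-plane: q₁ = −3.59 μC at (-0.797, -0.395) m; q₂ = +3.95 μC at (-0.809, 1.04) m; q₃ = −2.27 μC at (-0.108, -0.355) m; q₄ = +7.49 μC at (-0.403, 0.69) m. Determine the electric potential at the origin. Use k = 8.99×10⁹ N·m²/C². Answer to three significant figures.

The total potential is the scalar sum of each charge's contribution, V = Σ kqᵢ/rᵢ.
Distances from the field point to each charge: r₁ = 0.890 m, r₂ = 1.32 m, r₃ = 0.371 m, r₄ = 0.799 m.
V = k[(-3.59×10⁻⁶)/(0.890) + (3.95×10⁻⁶)/(1.32) + (-2.27×10⁻⁶)/(0.371) + (7.49×10⁻⁶)/(0.799)] = 1.99×10⁴ V.

1.99×10⁴ V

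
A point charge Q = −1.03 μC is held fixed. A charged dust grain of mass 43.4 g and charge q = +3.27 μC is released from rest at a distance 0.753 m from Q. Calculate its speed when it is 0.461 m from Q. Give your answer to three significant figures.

Only the electrostatic force acts, so mechanical energy is conserved: ½mv² = U₁ − U₂ = kQq(1/r₁ − 1/r₂).
U₁ − U₂ = (8.99×10⁹ N·m²/C²)(-1.03×10⁻⁶ C)(3.27×10⁻⁶ C)(1/0.753 − 1/0.461) = 0.0255 J.
v = √(2·0.0255/0.0434) = 1.08 m/s.

1.08 m/s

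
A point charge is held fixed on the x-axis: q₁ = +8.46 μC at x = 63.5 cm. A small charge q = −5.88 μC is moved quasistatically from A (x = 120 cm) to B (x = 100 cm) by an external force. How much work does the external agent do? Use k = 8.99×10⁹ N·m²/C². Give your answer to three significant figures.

For quasistatic motion the external work equals the change in potential energy: W_ext = qΔV = q(V_B − V_A).
At A: distance to the source charge is 0.565 m; V_A = kq₁/r = 1.35×10⁵ V.
At B: distance to the source charge is 0.365 m; V_B = kq₁/r = 2.08×10⁵ V.
ΔV = V_B − V_A = 7.38×10⁴ V.
W_ext = qΔV = (-5.88×10⁻⁶ C)(7.38×10⁴ V) = -0.434 J.

-0.434 J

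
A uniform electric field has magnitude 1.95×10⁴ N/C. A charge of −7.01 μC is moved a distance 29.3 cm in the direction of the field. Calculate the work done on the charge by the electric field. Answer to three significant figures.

-0.0401 J

The potential change for a displacement 29.3 cm in the direction of the field is ΔV = −Ed = -5710 V.
W_field = −qΔV = -0.0401 J.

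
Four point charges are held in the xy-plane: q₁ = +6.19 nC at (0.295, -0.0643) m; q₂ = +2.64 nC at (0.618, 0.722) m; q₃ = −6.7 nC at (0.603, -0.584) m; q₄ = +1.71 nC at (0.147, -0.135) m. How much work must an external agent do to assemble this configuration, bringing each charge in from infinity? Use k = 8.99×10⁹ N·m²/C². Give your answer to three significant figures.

The work to assemble the configuration equals its total potential energy, U = Σ kqᵢqⱼ/rᵢⱼ over all pairs.
Pair separations: r₁₂ = 0.850 m, r₁₃ = 0.604 m, r₁₄ = 0.164 m, r₂₃ = 1.31 m, r₂₄ = 0.978 m, r₃₄ = 0.640 m.
Summing all 6 pair terms gives U = -1.05×10⁻⁷ J.

-1.05×10⁻⁷ J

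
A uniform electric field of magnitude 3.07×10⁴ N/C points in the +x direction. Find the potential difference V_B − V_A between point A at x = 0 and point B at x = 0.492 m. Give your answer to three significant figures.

-1.51×10⁴ V

In a uniform field, potential decreases in the direction of E: V_B − V_A = −E·Δx.
V_B − V_A = −(3.07×10⁴ V/m)(0.492 m) = -1.51×10⁴ V.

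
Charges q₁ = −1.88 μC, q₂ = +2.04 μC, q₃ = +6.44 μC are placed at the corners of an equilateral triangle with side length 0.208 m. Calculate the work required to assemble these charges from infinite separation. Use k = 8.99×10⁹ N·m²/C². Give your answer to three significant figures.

-0.121 J

The work to assemble the configuration equals its total potential energy, U = Σ kqᵢqⱼ/rᵢⱼ over all pairs.
All three pair separations equal the side length, 0.208 m.
U = (-0.166) + (-0.523) + (0.568) = -0.121 J.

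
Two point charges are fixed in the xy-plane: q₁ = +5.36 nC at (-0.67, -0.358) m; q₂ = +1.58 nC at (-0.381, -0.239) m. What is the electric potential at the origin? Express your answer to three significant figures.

95.0 V

Electric potential is a scalar, so the contributions from each charge add algebraically: V = Σ kqᵢ/rᵢ.
Distances from the field point to each charge: r₁ = 0.760 m, r₂ = 0.450 m.
V = k[(5.36×10⁻⁹)/(0.760) + (1.58×10⁻⁹)/(0.450)] = 95.0 V.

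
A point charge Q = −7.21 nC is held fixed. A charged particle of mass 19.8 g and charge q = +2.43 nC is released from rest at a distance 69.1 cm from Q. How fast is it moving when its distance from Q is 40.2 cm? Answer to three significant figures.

4.07×10⁻³ m/s

Only the electrostatic force acts, so mechanical energy is conserved: ½mv² = U₁ − U₂ = kQq(1/r₁ − 1/r₂).
U₁ − U₂ = (8.99×10⁹ N·m²/C²)(-7.21×10⁻⁹ C)(2.43×10⁻⁹ C)(1/0.691 − 1/0.402) = 1.64×10⁻⁷ J.
v = √(2·1.64×10⁻⁷/0.0198) = 4.07×10⁻³ m/s.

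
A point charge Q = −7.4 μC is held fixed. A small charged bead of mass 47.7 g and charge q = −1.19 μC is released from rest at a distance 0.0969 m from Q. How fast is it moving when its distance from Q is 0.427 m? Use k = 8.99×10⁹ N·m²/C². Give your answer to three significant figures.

5.15 m/s

Only the electrostatic force acts, so mechanical energy is conserved: ½mv² = U₁ − U₂ = kQq(1/r₁ − 1/r₂).
U₁ − U₂ = (8.99×10⁹ N·m²/C²)(-7.40×10⁻⁶ C)(-1.19×10⁻⁶ C)(1/0.0969 − 1/0.427) = 0.632 J.
v = √(2·0.632/0.0477) = 5.15 m/s.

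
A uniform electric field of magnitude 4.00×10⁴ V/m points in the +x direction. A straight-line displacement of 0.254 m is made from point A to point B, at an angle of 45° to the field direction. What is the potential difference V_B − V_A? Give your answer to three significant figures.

-7180 V

Only the component of displacement along E changes the potential: ΔV = −E·d·cosθ.
ΔV = −(4.00×10⁴ V/m)(0.254 m)cos45° = -7180 V.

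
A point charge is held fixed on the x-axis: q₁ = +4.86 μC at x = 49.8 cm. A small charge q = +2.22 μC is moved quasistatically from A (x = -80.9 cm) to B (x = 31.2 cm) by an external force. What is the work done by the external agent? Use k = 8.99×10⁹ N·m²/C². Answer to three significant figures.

0.447 J

For quasistatic motion the external work equals the change in potential energy: W_ext = qΔV = q(V_B − V_A).
At A: distance to the source charge is 1.31 m; V_A = kq₁/r = 3.34×10⁴ V.
At B: distance to the source charge is 0.186 m; V_B = kq₁/r = 2.35×10⁵ V.
ΔV = V_B − V_A = 2.01×10⁵ V.
W_ext = qΔV = (2.22×10⁻⁶ C)(2.01×10⁵ V) = 0.447 J.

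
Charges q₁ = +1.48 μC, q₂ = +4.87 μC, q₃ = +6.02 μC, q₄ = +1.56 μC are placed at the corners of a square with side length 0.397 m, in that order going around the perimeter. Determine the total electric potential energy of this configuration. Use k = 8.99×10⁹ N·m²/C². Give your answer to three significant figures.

1.36 J

The work to assemble the configuration equals its total potential energy, U = Σ kqᵢqⱼ/rᵢⱼ over all pairs.
The four side pairs have separation 0.397 m and the two diagonal pairs 0.561 m.
Summing all 6 pair terms gives U = 1.36 J.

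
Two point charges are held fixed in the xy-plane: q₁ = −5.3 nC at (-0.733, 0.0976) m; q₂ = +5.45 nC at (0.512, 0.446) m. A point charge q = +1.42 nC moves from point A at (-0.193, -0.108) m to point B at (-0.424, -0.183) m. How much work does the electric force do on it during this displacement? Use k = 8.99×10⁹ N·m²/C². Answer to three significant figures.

6.09×10⁻⁸ J

The work done by the electric force is W_field = −ΔU = −q(V_B − V_A) = q(V_A − V_B).
At A: distances to the source charges are 0.578 m, 0.897 m; V_A = Σ kqᵢ/rᵢ = -27.8 V.
At B: distances to the source charges are 0.417 m, 1.13 m; V_B = Σ kqᵢ/rᵢ = -70.7 V.
ΔV = V_B − V_A = -42.9 V.
W_field = −qΔV = −(1.42×10⁻⁹ C)(-42.9 V) = 6.09×10⁻⁸ J.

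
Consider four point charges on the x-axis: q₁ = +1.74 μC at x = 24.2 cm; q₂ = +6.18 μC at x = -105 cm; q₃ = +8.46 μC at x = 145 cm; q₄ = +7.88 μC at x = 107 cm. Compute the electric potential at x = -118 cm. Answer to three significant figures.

4.99×10⁵ V

Electric potential is a scalar, so the contributions from each charge add algebraically: V = Σ kqᵢ/rᵢ.
Distances from the field point to each charge: r₁ = 1.42 m, r₂ = 0.130 m, r₃ = 2.63 m, r₄ = 2.25 m.
V = k[(1.74×10⁻⁶)/(1.42) + (6.18×10⁻⁶)/(0.130) + (8.46×10⁻⁶)/(2.63) + (7.88×10⁻⁶)/(2.25)] = 4.99×10⁵ V.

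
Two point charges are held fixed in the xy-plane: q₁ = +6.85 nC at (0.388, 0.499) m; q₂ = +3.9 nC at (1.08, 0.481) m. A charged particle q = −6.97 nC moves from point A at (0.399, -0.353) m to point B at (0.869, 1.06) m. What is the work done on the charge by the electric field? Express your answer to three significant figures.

2.47×10⁻⁷ J

The work done by the electric force is W_field = −ΔU = −q(V_B − V_A) = q(V_A − V_B).
At A: distances to the source charges are 0.852 m, 1.08 m; V_A = Σ kqᵢ/rᵢ = 105 V.
At B: distances to the source charges are 0.739 m, 0.616 m; V_B = Σ kqᵢ/rᵢ = 140 V.
ΔV = V_B − V_A = 35.4 V.
W_field = −qΔV = −(-6.97×10⁻⁹ C)(35.4 V) = 2.47×10⁻⁷ J.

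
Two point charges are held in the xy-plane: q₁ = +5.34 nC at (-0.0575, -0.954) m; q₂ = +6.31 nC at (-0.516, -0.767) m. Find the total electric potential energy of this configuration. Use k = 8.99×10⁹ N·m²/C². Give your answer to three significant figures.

6.12×10⁻⁷ J

The work to assemble the configuration equals its total potential energy, U = Σ kqᵢqⱼ/rᵢⱼ over all pairs.
Pair separations: r₁₂ = 0.495 m.
U = (6.12×10⁻⁷) = 6.12×10⁻⁷ J.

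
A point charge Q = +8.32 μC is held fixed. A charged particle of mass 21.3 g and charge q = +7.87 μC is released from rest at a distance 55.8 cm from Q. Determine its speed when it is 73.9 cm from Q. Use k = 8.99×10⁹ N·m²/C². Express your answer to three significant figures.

Only the electrostatic force acts, so mechanical energy is conserved: ½mv² = U₁ − U₂ = kQq(1/r₁ − 1/r₂).
U₁ − U₂ = (8.99×10⁹ N·m²/C²)(8.32×10⁻⁶ C)(7.87×10⁻⁶ C)(1/0.558 − 1/0.739) = 0.258 J.
v = √(2·0.258/0.0213) = 4.93 m/s.

4.93 m/s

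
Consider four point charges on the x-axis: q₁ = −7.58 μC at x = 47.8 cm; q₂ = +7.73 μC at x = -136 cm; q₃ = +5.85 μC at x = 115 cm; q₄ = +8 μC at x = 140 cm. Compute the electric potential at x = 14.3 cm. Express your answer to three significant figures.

-4.77×10⁴ V

The total potential is the scalar sum of each charge's contribution, V = Σ kqᵢ/rᵢ.
Distances from the field point to each charge: r₁ = 0.335 m, r₂ = 1.50 m, r₃ = 1.01 m, r₄ = 1.26 m.
V = k[(-7.58×10⁻⁶)/(0.335) + (7.73×10⁻⁶)/(1.50) + (5.85×10⁻⁶)/(1.01) + (8.00×10⁻⁶)/(1.26)] = -4.77×10⁴ V.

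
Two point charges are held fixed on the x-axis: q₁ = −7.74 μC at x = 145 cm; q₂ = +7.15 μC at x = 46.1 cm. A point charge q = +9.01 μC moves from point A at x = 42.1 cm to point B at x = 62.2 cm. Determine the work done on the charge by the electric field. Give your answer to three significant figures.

11.0 J

The work done by the electric force is W_field = −ΔU = −q(V_B − V_A) = q(V_A − V_B).
At A: distances to the source charges are 1.03 m, 0.0400 m; V_A = Σ kqᵢ/rᵢ = 1.54×10⁶ V.
At B: distances to the source charges are 0.828 m, 0.161 m; V_B = Σ kqᵢ/rᵢ = 3.15×10⁵ V.
ΔV = V_B − V_A = -1.22×10⁶ V.
W_field = −qΔV = −(9.01×10⁻⁶ C)(-1.22×10⁶ V) = 11.0 J.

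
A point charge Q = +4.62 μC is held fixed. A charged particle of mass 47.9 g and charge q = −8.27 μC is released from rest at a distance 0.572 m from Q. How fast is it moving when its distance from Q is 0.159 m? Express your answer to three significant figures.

8.07 m/s

Only the electrostatic force acts, so mechanical energy is conserved: ½mv² = U₁ − U₂ = kQq(1/r₁ − 1/r₂).
U₁ − U₂ = (8.99×10⁹ N·m²/C²)(4.62×10⁻⁶ C)(-8.27×10⁻⁶ C)(1/0.572 − 1/0.159) = 1.56 J.
v = √(2·1.56/0.0479) = 8.07 m/s.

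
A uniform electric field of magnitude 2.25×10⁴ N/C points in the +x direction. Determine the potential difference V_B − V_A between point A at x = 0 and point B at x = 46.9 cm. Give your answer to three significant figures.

In a uniform field, potential decreases in the direction of E: V_B − V_A = −E·Δx.
V_B − V_A = −(2.25×10⁴ V/m)(0.469 m) = -1.06×10⁴ V.

-1.06×10⁴ V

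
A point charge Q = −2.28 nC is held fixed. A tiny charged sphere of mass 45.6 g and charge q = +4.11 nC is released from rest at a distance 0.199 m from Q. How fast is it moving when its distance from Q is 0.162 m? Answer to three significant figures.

2.06×10⁻³ m/s

Only the electrostatic force acts, so mechanical energy is conserved: ½mv² = U₁ − U₂ = kQq(1/r₁ − 1/r₂).
U₁ − U₂ = (8.99×10⁹ N·m²/C²)(-2.28×10⁻⁹ C)(4.11×10⁻⁹ C)(1/0.199 − 1/0.162) = 9.67×10⁻⁸ J.
v = √(2·9.67×10⁻⁸/0.0456) = 2.06×10⁻³ m/s.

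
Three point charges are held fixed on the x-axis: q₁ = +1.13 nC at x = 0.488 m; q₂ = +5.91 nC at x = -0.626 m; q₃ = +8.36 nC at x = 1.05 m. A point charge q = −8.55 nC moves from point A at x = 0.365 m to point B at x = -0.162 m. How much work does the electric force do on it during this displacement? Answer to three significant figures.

-4.60×10⁻⁷ J

The work done by the electric force is W_field = −ΔU = −q(V_B − V_A) = q(V_A − V_B).
At A: distances to the source charges are 0.123 m, 0.991 m, 0.685 m; V_A = Σ kqᵢ/rᵢ = 246 V.
At B: distances to the source charges are 0.650 m, 0.464 m, 1.21 m; V_B = Σ kqᵢ/rᵢ = 192 V.
ΔV = V_B − V_A = -53.8 V.
W_field = −qΔV = −(-8.55×10⁻⁹ C)(-53.8 V) = -4.60×10⁻⁷ J.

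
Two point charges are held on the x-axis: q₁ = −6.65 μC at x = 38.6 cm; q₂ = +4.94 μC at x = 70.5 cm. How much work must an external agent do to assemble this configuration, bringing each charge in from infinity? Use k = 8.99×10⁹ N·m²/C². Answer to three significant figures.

The work to assemble the configuration equals its total potential energy, U = Σ kqᵢqⱼ/rᵢⱼ over all pairs.
Pair separations: r₁₂ = 0.319 m.
U = (-0.926) = -0.926 J.

-0.926 J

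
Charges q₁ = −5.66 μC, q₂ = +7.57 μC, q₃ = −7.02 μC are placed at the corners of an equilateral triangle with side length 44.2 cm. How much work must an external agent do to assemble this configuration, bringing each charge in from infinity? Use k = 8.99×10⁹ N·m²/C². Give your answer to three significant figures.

The work to assemble the configuration equals its total potential energy, U = Σ kqᵢqⱼ/rᵢⱼ over all pairs.
All three pair separations equal the side length, 0.442 m.
U = (-0.871) + (0.808) + (-1.08) = -1.14 J.

-1.14 J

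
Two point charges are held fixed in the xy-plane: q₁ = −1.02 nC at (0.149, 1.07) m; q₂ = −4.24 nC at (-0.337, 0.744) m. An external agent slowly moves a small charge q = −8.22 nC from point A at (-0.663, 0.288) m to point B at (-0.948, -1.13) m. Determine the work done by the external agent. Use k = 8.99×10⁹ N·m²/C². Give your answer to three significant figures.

-4.36×10⁻⁷ J

For quasistatic motion the external work equals the change in potential energy: W_ext = qΔV = q(V_B − V_A).
At A: distances to the source charges are 1.13 m, 0.561 m; V_A = Σ kqᵢ/rᵢ = -76.1 V.
At B: distances to the source charges are 2.46 m, 1.97 m; V_B = Σ kqᵢ/rᵢ = -23.1 V.
ΔV = V_B − V_A = 53.1 V.
W_ext = qΔV = (-8.22×10⁻⁹ C)(53.1 V) = -4.36×10⁻⁷ J.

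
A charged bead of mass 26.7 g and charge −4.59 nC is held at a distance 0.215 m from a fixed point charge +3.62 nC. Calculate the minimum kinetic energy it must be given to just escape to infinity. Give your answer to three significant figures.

6.95×10⁻⁷ J

To just escape, total mechanical energy must reach zero at infinity: ½mv²_min + U = 0, so ½mv²_min = −U = |kQq|/r.
|U| = |kQq|/r = (8.99×10⁹ N·m²/C²)(3.62×10⁻⁹)(4.59×10⁻⁹)/(0.215) = 6.95×10⁻⁷ J.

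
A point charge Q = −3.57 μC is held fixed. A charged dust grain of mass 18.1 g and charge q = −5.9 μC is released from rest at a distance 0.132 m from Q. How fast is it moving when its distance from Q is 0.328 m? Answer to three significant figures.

Only the electrostatic force acts, so mechanical energy is conserved: ½mv² = U₁ − U₂ = kQq(1/r₁ − 1/r₂).
U₁ − U₂ = (8.99×10⁹ N·m²/C²)(-3.57×10⁻⁶ C)(-5.90×10⁻⁶ C)(1/0.132 − 1/0.328) = 0.857 J.
v = √(2·0.857/0.0181) = 9.73 m/s.

9.73 m/s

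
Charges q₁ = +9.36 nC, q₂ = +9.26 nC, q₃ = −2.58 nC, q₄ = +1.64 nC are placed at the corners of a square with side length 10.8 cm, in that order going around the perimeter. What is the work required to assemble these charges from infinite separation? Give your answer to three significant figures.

The assembly work is the sum of pairwise potential energies, U = Σ_{i<j} kqᵢqⱼ/rᵢⱼ.
The four side pairs have separation 0.108 m and the two diagonal pairs 0.153 m.
Summing all 6 pair terms gives U = 5.62×10⁻⁶ J.

5.62×10⁻⁶ J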